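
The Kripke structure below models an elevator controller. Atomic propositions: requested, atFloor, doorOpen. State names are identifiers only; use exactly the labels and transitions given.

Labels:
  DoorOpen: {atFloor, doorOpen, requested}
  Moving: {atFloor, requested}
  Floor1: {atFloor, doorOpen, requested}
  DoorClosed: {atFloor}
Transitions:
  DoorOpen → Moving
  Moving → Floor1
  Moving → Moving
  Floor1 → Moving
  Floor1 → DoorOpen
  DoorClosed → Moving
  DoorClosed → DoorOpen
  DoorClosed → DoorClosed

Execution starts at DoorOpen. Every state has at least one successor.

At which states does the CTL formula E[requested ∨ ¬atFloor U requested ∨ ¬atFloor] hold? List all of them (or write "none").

{DoorOpen, Moving, Floor1}

States satisfying requested ∨ ¬atFloor: {DoorOpen, Moving, Floor1}.
States satisfying E[requested ∨ ¬atFloor U requested ∨ ¬atFloor]: {DoorOpen, Moving, Floor1}.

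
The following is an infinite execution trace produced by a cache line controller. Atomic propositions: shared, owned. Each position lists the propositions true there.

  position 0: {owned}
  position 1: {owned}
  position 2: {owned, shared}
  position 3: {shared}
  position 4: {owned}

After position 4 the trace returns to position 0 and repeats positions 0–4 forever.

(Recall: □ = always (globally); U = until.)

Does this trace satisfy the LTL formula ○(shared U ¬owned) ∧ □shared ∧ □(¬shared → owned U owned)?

The position after 0 is 1; shared U ¬owned is false there.
At position 0: ○(shared U ¬owned) is false; □shared ∧ □(¬shared → owned U owned) is false; so ○(shared U ¬owned) ∧ □shared ∧ □(¬shared → owned U owned) is false.

No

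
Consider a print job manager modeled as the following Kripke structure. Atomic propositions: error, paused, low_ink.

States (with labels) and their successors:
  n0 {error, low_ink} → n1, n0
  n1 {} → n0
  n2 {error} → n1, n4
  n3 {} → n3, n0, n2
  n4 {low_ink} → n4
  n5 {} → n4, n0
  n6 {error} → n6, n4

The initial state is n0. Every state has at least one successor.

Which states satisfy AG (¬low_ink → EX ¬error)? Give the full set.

{n4, n6}

States satisfying ¬low_ink → EX ¬error: {n0, n2, n3, n4, n5, n6}.
States satisfying AG (¬low_ink → EX ¬error): {n4, n6}.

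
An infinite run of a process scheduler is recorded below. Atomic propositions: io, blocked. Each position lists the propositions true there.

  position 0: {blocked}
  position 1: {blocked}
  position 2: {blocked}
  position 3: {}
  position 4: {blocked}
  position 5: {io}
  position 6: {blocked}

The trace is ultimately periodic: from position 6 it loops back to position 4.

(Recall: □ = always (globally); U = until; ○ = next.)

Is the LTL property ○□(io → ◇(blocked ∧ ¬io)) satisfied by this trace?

Yes

The position after 0 is 1; □(io → ◇(blocked ∧ ¬io)) is true there.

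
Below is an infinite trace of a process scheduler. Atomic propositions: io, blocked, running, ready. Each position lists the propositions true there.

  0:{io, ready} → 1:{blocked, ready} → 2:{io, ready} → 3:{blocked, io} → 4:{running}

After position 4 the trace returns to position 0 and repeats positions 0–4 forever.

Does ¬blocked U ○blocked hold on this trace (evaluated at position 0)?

Walking from position 0: ○blocked first holds at position 0, and ¬blocked holds at every earlier position along the way, so ¬blocked U ○blocked holds.

Holds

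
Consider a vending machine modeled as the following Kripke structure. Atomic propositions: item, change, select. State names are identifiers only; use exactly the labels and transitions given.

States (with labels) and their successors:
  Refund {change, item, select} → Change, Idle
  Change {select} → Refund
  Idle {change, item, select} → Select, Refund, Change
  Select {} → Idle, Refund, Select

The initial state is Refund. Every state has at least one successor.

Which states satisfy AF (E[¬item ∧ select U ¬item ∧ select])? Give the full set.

States satisfying E[¬item ∧ select U ¬item ∧ select]: {Change}.
States satisfying AF (E[¬item ∧ select U ¬item ∧ select]): {Change}.

{Change}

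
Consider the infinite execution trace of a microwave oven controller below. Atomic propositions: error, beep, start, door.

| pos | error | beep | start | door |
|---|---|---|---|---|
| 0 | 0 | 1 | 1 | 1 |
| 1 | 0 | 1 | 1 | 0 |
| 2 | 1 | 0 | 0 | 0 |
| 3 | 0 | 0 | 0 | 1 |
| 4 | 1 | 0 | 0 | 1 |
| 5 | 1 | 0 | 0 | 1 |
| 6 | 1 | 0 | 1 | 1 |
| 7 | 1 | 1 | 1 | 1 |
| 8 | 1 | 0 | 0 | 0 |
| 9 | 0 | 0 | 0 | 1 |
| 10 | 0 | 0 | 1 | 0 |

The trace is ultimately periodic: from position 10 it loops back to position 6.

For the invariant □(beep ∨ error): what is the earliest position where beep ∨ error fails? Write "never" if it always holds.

3

Check beep ∨ error at each position in order: 0 ✓, 1 ✓, 2 ✓.
At position 3 the labels are {door}, so beep ∨ error is false there. This is the first violation.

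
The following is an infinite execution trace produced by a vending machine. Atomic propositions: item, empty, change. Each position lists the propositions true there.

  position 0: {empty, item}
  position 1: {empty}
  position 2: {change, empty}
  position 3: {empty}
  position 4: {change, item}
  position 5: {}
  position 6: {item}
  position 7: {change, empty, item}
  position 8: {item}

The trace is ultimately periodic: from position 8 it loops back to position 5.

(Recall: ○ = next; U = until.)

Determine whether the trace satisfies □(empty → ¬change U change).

Satisfied

empty → ¬change U change holds at every position 0..8, and those are all positions ever visited, so □(empty → ¬change U change) holds.
Positions where empty holds: 0, 1, 2, 3, 7.
Check ¬change U change at each: 0→ok, 1→ok, 2→ok, 3→ok, 7→ok.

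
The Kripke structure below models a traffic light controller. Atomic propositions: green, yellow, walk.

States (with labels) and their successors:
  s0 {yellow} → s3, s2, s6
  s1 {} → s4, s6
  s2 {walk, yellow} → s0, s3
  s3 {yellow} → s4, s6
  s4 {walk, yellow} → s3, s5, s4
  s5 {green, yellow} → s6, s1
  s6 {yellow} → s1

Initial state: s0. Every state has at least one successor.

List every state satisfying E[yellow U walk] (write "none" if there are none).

States satisfying yellow: {s0, s2, s3, s4, s5, s6}.
States satisfying walk: {s2, s4}.
States satisfying E[yellow U walk]: {s0, s2, s3, s4}.

{s0, s2, s3, s4}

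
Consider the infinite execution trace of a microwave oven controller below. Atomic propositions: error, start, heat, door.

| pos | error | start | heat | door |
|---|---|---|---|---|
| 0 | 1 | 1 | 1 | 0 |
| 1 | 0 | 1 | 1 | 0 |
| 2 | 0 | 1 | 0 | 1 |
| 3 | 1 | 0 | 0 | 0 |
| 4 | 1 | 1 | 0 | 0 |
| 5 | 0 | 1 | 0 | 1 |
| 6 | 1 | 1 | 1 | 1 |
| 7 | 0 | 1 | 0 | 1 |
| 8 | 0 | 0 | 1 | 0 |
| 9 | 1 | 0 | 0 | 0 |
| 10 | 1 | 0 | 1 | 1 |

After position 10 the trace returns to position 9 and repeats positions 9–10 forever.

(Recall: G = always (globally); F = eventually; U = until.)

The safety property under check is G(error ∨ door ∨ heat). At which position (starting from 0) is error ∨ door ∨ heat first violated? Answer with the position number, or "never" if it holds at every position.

never

error ∨ door ∨ heat holds at every position 0..10, and those are all the positions the trace ever visits, so the invariant G(error ∨ door ∨ heat) is never violated.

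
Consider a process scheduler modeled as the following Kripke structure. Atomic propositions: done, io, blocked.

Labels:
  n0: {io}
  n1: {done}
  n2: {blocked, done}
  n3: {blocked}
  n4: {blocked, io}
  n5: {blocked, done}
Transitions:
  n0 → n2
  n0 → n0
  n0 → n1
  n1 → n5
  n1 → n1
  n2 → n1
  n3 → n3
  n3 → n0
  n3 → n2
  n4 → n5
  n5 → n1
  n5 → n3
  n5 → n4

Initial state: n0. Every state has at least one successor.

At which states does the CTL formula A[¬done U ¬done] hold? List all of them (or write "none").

States satisfying ¬done: {n0, n3, n4}.
States satisfying A[¬done U ¬done]: {n0, n3, n4}.

{n0, n3, n4}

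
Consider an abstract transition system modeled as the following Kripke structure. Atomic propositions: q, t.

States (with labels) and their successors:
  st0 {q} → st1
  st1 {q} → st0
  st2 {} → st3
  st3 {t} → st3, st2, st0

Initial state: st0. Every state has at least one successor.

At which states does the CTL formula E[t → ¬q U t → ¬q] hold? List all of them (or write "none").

{st0, st1, st2, st3}

States satisfying t → ¬q: {st0, st1, st2, st3}.
States satisfying E[t → ¬q U t → ¬q]: {st0, st1, st2, st3}.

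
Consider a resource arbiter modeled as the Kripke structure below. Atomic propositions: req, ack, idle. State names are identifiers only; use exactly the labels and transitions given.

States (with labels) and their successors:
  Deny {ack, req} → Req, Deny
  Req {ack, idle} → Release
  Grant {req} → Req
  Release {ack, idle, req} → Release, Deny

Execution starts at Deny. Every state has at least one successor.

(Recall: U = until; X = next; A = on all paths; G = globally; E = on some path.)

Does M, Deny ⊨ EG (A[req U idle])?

Does not hold

States satisfying A[req U idle]: {Req, Grant, Release}.
States satisfying EG (A[req U idle]): {Req, Grant, Release}.
No suitable path/successor from Deny witnesses the formula.
Deny ∉ Sat(EG (A[req U idle])).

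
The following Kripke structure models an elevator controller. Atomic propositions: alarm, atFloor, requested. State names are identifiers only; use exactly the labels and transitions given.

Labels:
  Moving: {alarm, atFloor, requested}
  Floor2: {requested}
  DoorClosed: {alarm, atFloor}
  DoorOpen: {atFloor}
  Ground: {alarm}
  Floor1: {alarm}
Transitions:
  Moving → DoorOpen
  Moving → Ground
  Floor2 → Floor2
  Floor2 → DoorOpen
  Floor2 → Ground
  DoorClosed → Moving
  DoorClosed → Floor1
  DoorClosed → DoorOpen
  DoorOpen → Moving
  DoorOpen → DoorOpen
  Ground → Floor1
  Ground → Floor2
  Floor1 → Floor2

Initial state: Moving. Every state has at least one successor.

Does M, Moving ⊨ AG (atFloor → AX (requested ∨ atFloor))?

No

States satisfying atFloor → AX (requested ∨ atFloor): {Floor2, DoorOpen, Ground, Floor1}.
States satisfying AG (atFloor → AX (requested ∨ atFloor)): ∅.
Moving is reachable from Moving and violates atFloor → AX (requested ∨ atFloor), so AG fails at Moving.
Moving ∉ Sat(AG (atFloor → AX (requested ∨ atFloor))).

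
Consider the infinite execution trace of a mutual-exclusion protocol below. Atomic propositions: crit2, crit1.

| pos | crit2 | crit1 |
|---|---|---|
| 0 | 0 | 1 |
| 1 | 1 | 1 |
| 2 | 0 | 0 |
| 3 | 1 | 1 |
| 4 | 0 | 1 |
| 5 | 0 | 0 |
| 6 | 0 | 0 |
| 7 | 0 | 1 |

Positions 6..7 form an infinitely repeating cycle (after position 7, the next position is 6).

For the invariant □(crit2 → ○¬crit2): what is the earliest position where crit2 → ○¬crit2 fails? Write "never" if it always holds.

crit2 → ○¬crit2 holds at every position 0..7, and those are all the positions the trace ever visits, so the invariant □(crit2 → ○¬crit2) is never violated.

never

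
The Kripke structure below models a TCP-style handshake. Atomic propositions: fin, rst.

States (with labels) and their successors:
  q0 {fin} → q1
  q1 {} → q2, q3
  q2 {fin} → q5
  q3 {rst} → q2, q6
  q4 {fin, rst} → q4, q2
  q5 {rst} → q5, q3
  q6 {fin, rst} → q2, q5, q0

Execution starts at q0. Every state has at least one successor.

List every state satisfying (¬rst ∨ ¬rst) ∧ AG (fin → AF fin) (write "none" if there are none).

{q0, q1, q2}

States satisfying ¬rst: {q0, q1, q2}.
States satisfying ¬rst ∨ ¬rst: {q0, q1, q2}.
States satisfying fin → AF fin: {q0, q1, q2, q3, q4, q5, q6}.
States satisfying AG (fin → AF fin): {q0, q1, q2, q3, q4, q5, q6}.
States satisfying (¬rst ∨ ¬rst) ∧ AG (fin → AF fin): {q0, q1, q2}.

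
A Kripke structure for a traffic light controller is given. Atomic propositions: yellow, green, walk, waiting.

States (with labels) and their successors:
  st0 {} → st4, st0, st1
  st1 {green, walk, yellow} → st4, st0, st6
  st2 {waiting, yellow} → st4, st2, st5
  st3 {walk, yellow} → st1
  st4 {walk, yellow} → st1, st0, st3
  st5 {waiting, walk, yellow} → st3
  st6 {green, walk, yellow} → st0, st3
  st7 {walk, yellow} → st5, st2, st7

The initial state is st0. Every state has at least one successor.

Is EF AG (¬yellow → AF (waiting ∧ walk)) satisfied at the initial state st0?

States satisfying AG (¬yellow → AF (waiting ∧ walk)): ∅.
States satisfying EF AG (¬yellow → AF (waiting ∧ walk)): ∅.
No suitable path/successor from st0 witnesses the formula.
st0 ∉ Sat(EF AG (¬yellow → AF (waiting ∧ walk))).

No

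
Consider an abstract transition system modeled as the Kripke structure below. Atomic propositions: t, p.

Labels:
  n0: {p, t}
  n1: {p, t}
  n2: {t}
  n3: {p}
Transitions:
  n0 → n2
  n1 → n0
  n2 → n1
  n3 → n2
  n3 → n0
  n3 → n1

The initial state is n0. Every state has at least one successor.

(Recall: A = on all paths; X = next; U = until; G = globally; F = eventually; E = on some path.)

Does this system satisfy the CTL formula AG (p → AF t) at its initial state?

States satisfying p → AF t: {n0, n1, n2, n3}.
States satisfying AG (p → AF t): {n0, n1, n2, n3}.
Every state reachable from n0 satisfies p → AF t.
n0 ∈ Sat(AG (p → AF t)).

Holds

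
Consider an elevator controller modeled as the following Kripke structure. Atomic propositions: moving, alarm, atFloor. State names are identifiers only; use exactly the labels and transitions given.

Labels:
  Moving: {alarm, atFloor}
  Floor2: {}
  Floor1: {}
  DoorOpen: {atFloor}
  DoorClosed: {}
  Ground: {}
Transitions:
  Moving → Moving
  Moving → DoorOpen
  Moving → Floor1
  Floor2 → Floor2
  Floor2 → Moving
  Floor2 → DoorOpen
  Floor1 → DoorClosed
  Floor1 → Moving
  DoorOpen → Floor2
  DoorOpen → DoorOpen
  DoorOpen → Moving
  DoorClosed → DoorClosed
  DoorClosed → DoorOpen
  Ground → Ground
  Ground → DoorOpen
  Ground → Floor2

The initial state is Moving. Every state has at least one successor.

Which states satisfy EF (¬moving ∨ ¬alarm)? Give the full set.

States satisfying ¬moving ∨ ¬alarm: {Moving, Floor2, Floor1, DoorOpen, DoorClosed, Ground}.
States satisfying EF (¬moving ∨ ¬alarm): {Moving, Floor2, Floor1, DoorOpen, DoorClosed, Ground}.

{Moving, Floor2, Floor1, DoorOpen, DoorClosed, Ground}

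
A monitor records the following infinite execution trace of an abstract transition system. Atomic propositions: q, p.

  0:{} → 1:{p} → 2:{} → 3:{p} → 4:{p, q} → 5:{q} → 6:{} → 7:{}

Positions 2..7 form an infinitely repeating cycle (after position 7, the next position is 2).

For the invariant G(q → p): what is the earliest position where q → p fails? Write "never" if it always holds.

5

Check q → p at each position in order: 0 ✓, 1 ✓, 2 ✓, 3 ✓, 4 ✓.
At position 5 the labels are {q}, so q → p is false there. This is the first violation.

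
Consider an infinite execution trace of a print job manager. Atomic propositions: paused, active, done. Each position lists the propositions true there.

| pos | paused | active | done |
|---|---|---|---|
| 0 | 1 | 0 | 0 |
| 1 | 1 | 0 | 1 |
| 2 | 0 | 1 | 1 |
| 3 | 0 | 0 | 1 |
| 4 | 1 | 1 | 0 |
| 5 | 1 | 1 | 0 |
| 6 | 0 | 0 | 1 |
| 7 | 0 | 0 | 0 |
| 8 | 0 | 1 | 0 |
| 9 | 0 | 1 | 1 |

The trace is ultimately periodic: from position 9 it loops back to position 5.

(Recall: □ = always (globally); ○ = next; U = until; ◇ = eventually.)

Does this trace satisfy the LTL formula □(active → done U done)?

Does not hold

active → done U done must hold at every position from 0 onward. It fails at position 4, so □(active → done U done) is false.
Positions where active holds: 2, 4, 5, 8, 9.
Check done U done at each: 2→ok, 4→fails, 5→fails, 8→fails, 9→ok.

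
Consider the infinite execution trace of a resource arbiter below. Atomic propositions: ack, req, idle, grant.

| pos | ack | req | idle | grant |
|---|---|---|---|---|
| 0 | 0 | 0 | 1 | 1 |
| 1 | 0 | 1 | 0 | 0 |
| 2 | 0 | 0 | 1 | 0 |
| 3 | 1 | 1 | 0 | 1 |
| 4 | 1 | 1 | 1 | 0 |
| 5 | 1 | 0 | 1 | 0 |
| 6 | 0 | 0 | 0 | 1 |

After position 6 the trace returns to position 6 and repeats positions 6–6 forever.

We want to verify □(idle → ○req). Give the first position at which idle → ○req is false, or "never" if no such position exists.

Check idle → ○req at each position in order: 0 ✓, 1 ✓, 2 ✓, 3 ✓.
At position 4 the labels are {ack, idle, req} and the next position 5 has {ack, idle}, so idle → ○req is false there. This is the first violation.

4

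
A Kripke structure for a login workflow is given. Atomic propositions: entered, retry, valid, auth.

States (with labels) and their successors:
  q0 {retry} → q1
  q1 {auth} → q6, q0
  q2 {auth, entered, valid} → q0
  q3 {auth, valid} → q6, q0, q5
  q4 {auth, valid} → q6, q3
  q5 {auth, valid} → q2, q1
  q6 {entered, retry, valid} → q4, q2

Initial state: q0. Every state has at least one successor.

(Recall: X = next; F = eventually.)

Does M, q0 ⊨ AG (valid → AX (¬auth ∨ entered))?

States satisfying valid → AX (¬auth ∨ entered): {q0, q1, q2}.
States satisfying AG (valid → AX (¬auth ∨ entered)): ∅.
q3 is reachable from q0 and violates valid → AX (¬auth ∨ entered), so AG fails at q0.
q0 ∉ Sat(AG (valid → AX (¬auth ∨ entered))).

Does not hold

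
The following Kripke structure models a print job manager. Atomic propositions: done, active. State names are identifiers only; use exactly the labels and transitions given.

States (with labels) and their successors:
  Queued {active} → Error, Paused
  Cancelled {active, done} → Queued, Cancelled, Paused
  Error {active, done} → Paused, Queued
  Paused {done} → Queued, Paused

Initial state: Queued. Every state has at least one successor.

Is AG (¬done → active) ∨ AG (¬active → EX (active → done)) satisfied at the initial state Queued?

States satisfying ¬done → active: {Queued, Cancelled, Error, Paused}.
States satisfying AG (¬done → active): {Queued, Cancelled, Error, Paused}.
States satisfying ¬active → EX (active → done): {Queued, Cancelled, Error, Paused}.
States satisfying AG (¬active → EX (active → done)): {Queued, Cancelled, Error, Paused}.
States satisfying AG (¬done → active) ∨ AG (¬active → EX (active → done)): {Queued, Cancelled, Error, Paused}.
Queued ∈ Sat(AG (¬done → active) ∨ AG (¬active → EX (active → done))).

Satisfied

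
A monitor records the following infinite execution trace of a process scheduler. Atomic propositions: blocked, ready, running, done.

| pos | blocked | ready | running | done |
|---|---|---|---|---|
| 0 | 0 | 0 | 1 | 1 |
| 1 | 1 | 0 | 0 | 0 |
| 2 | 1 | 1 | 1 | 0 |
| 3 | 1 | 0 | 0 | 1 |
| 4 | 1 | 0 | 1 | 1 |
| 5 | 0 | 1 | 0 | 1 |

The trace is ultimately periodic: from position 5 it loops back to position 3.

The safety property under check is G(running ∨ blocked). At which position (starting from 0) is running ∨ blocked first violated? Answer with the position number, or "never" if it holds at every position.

5

Check running ∨ blocked at each position in order: 0 ✓, 1 ✓, 2 ✓, 3 ✓, 4 ✓.
At position 5 the labels are {done, ready}, so running ∨ blocked is false there. This is the first violation.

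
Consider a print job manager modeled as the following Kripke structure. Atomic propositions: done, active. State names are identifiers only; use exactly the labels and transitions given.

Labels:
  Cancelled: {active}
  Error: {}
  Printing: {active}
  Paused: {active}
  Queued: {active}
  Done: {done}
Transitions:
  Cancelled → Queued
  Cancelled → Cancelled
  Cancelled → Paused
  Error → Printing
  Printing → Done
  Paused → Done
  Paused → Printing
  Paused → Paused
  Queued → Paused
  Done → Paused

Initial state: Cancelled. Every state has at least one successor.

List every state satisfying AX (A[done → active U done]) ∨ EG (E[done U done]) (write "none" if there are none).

States satisfying A[done → active U done]: {Error, Printing, Done}.
States satisfying AX (A[done → active U done]): {Error, Printing}.
States satisfying E[done U done]: {Done}.
States satisfying EG (E[done U done]): ∅.
States satisfying AX (A[done → active U done]) ∨ EG (E[done U done]): {Error, Printing}.

{Error, Printing}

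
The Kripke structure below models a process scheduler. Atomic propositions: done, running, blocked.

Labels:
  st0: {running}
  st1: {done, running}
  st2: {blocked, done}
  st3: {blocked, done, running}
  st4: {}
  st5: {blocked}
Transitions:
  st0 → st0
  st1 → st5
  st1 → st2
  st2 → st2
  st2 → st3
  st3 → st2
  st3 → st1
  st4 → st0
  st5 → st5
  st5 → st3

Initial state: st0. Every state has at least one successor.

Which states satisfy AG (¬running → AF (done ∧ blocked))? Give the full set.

States satisfying ¬running → AF (done ∧ blocked): {st0, st1, st2, st3}.
States satisfying AG (¬running → AF (done ∧ blocked)): {st0}.

{st0}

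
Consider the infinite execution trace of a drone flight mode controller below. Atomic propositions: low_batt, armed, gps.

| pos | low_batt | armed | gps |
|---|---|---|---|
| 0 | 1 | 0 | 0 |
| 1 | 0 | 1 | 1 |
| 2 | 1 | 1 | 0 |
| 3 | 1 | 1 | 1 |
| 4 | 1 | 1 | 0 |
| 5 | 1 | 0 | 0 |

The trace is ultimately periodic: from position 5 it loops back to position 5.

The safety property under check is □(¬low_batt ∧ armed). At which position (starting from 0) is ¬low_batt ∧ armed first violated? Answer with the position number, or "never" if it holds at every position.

At position 0 the labels are {low_batt}, so ¬low_batt ∧ armed is false there. This is the first violation.

0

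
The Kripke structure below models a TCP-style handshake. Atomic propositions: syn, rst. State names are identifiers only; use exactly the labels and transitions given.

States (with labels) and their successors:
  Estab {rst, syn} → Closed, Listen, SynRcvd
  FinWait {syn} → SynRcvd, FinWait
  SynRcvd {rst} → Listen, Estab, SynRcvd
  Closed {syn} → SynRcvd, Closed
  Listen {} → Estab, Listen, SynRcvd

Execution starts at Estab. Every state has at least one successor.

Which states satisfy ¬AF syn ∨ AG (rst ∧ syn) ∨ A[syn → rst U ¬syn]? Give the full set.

States satisfying syn: {Estab, FinWait, Closed}.
States satisfying AF syn: {Estab, FinWait, Closed}.
States satisfying ¬AF syn: {SynRcvd, Listen}.
States satisfying rst ∧ syn: {Estab}.
States satisfying AG (rst ∧ syn): ∅.
States satisfying ¬AF syn ∨ AG (rst ∧ syn): {SynRcvd, Listen}.
States satisfying syn → rst: {Estab, SynRcvd, Listen}.
States satisfying ¬syn: {SynRcvd, Listen}.
States satisfying A[syn → rst U ¬syn]: {SynRcvd, Listen}.
States satisfying ¬AF syn ∨ AG (rst ∧ syn) ∨ A[syn → rst U ¬syn]: {SynRcvd, Listen}.

{SynRcvd, Listen}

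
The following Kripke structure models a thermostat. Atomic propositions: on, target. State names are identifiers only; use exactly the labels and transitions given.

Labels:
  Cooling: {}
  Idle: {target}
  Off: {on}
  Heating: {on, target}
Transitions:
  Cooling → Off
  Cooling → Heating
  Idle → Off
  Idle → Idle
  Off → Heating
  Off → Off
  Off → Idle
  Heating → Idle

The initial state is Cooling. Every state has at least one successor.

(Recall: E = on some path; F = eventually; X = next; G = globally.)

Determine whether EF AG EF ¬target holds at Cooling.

Satisfied

States satisfying AG EF ¬target: {Cooling, Idle, Off, Heating}.
States satisfying EF AG EF ¬target: {Cooling, Idle, Off, Heating}.
Some path from Cooling reaches a state where AG EF ¬target holds.
Cooling ∈ Sat(EF AG EF ¬target).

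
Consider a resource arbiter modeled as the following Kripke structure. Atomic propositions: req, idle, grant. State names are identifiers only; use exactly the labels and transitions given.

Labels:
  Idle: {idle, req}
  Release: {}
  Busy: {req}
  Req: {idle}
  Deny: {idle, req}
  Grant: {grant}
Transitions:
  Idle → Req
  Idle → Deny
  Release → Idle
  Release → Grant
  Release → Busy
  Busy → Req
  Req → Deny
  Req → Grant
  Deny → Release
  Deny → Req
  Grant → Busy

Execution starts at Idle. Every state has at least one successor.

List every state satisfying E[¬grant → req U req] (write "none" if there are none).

{Idle, Busy, Deny, Grant}

States satisfying ¬grant → req: {Idle, Busy, Deny, Grant}.
States satisfying req: {Idle, Busy, Deny}.
States satisfying E[¬grant → req U req]: {Idle, Busy, Deny, Grant}.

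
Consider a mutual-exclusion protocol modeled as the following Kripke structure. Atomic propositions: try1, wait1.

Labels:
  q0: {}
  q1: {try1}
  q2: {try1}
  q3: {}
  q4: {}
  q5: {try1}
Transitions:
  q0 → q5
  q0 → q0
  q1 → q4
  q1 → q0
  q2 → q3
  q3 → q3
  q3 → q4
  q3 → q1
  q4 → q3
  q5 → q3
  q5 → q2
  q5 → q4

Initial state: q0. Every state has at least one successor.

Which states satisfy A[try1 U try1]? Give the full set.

States satisfying try1: {q1, q2, q5}.
States satisfying A[try1 U try1]: {q1, q2, q5}.

{q1, q2, q5}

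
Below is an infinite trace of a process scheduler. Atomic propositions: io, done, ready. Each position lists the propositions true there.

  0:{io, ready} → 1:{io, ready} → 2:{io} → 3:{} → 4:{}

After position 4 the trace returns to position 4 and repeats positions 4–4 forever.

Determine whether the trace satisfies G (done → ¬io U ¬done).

Satisfied

done → ¬io U ¬done holds at every position 0..4, and those are all positions ever visited, so G (done → ¬io U ¬done) holds.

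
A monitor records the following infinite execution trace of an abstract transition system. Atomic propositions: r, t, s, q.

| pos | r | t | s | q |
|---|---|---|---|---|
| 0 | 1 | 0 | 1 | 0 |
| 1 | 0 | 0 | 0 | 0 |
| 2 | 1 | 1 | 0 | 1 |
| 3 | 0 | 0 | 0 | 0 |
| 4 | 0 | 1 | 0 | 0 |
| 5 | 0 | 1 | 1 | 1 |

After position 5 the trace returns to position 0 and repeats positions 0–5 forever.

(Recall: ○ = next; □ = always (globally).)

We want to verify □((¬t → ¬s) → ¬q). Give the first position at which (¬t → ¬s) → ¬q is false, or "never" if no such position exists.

2

Check (¬t → ¬s) → ¬q at each position in order: 0 ✓, 1 ✓.
At position 2 the labels are {q, r, t}, so (¬t → ¬s) → ¬q is false there. This is the first violation.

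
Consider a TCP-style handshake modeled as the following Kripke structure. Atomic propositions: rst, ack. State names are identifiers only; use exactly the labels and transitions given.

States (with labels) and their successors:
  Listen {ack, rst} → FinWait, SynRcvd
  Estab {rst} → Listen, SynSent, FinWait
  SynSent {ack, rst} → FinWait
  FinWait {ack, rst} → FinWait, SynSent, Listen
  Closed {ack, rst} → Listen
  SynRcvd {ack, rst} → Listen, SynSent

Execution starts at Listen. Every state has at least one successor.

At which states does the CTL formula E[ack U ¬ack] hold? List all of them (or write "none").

States satisfying ack: {Listen, SynSent, FinWait, Closed, SynRcvd}.
States satisfying ¬ack: {Estab}.
States satisfying E[ack U ¬ack]: {Estab}.

{Estab}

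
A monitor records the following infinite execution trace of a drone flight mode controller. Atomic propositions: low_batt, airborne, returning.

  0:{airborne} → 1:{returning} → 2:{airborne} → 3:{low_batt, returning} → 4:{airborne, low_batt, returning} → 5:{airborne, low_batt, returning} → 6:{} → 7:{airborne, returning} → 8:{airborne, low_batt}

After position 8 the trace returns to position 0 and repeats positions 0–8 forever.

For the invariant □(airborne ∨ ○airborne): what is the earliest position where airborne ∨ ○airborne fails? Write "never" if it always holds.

airborne ∨ ○airborne holds at every position 0..8, and those are all the positions the trace ever visits, so the invariant □(airborne ∨ ○airborne) is never violated.

never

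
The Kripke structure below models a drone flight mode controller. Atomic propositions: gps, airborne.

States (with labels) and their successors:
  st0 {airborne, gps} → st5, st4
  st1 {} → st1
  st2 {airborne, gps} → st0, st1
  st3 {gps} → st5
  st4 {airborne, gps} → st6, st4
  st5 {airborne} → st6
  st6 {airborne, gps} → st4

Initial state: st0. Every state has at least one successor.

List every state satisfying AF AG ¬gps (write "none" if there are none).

States satisfying AG ¬gps: {st1}.
States satisfying AF AG ¬gps: {st1}.

{st1}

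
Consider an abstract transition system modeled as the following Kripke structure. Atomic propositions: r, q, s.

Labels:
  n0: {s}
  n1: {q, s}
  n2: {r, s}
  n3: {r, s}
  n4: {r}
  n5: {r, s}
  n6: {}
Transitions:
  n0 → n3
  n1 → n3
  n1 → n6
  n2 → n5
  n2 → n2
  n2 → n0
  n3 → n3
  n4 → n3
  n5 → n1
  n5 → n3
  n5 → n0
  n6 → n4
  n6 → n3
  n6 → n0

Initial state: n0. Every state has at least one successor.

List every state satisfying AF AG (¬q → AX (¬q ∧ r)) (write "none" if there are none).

{n0, n1, n3, n4, n5, n6}

States satisfying AG (¬q → AX (¬q ∧ r)): {n0, n3, n4}.
States satisfying AF AG (¬q → AX (¬q ∧ r)): {n0, n1, n3, n4, n5, n6}.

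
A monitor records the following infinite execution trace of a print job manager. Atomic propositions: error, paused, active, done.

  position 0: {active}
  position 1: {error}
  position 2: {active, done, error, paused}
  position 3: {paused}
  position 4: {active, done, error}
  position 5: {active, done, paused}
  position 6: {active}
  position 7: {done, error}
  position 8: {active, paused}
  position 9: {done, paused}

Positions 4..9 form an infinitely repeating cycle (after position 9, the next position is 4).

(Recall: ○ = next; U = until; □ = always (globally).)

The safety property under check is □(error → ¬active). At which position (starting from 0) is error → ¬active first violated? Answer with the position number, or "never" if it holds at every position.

2

Check error → ¬active at each position in order: 0 ✓, 1 ✓.
At position 2 the labels are {active, done, error, paused}, so error → ¬active is false there. This is the first violation.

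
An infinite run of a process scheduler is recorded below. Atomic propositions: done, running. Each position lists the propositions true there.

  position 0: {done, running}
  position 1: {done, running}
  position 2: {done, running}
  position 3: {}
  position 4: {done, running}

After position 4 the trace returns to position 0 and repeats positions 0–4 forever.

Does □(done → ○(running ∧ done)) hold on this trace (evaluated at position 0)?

Does not hold

done → ○(running ∧ done) must hold at every position from 0 onward. It fails at position 2, so □(done → ○(running ∧ done)) is false.
Positions where done holds: 0, 1, 2, 4.
Check ○(running ∧ done) at each: 0→ok, 1→ok, 2→fails, 4→ok.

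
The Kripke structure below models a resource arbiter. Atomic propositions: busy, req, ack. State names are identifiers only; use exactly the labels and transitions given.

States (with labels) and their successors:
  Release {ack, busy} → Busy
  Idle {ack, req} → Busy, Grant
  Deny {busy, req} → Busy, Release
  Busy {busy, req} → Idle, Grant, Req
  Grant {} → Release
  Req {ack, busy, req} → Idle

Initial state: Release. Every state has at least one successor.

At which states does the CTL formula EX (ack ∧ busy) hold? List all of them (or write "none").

States satisfying ack ∧ busy: {Release, Req}.
States satisfying EX (ack ∧ busy): {Deny, Busy, Grant}.

{Deny, Busy, Grant}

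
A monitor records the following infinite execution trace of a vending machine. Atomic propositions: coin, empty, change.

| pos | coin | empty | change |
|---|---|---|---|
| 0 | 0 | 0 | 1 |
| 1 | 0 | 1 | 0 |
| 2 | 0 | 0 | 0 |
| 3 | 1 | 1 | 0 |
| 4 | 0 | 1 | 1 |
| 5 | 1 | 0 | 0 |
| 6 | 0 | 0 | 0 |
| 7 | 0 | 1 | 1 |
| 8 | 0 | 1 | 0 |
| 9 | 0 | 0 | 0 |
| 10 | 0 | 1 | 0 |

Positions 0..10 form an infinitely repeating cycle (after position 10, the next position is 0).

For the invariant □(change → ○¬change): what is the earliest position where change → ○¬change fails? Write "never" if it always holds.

never

change → ○¬change holds at every position 0..10, and those are all the positions the trace ever visits, so the invariant □(change → ○¬change) is never violated.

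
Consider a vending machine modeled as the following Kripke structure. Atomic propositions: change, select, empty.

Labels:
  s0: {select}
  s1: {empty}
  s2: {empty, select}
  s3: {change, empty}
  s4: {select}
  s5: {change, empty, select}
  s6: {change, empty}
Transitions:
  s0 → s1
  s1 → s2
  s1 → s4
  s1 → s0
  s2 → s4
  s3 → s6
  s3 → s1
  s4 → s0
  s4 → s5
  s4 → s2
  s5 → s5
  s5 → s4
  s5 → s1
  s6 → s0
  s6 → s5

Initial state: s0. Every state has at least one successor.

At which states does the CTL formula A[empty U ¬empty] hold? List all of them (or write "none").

States satisfying empty: {s1, s2, s3, s5, s6}.
States satisfying ¬empty: {s0, s4}.
States satisfying A[empty U ¬empty]: {s0, s1, s2, s4}.

{s0, s1, s2, s4}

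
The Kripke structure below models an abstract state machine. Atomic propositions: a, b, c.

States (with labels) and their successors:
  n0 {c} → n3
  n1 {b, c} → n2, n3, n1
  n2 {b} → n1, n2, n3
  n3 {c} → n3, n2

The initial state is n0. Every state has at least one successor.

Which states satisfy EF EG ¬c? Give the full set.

{n0, n1, n2, n3}

States satisfying EG ¬c: {n2}.
States satisfying EF EG ¬c: {n0, n1, n2, n3}.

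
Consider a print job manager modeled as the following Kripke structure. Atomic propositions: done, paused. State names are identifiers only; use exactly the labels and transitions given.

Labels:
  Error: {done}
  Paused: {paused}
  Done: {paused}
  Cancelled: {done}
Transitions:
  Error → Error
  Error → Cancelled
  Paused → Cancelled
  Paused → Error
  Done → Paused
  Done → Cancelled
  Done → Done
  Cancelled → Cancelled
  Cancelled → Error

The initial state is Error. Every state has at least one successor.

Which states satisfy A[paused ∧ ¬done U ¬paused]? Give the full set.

States satisfying paused ∧ ¬done: {Paused, Done}.
States satisfying ¬paused: {Error, Cancelled}.
States satisfying A[paused ∧ ¬done U ¬paused]: {Error, Paused, Cancelled}.

{Error, Paused, Cancelled}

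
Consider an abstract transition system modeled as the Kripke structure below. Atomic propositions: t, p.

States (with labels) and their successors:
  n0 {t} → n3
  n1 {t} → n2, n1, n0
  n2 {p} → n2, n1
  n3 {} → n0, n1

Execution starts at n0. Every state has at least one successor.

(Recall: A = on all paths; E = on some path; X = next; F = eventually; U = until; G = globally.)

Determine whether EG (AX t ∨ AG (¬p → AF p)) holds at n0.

States satisfying AX t ∨ AG (¬p → AF p): {n3}.
States satisfying EG (AX t ∨ AG (¬p → AF p)): ∅.
No suitable path/successor from n0 witnesses the formula.
n0 ∉ Sat(EG (AX t ∨ AG (¬p → AF p))).

Does not hold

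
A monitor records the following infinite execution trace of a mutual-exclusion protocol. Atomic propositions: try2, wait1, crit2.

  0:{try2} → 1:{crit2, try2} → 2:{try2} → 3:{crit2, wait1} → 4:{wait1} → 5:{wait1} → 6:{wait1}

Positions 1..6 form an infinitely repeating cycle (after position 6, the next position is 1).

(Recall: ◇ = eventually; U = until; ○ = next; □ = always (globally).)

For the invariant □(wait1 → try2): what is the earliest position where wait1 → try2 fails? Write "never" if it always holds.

3

Check wait1 → try2 at each position in order: 0 ✓, 1 ✓, 2 ✓.
At position 3 the labels are {crit2, wait1}, so wait1 → try2 is false there. This is the first violation.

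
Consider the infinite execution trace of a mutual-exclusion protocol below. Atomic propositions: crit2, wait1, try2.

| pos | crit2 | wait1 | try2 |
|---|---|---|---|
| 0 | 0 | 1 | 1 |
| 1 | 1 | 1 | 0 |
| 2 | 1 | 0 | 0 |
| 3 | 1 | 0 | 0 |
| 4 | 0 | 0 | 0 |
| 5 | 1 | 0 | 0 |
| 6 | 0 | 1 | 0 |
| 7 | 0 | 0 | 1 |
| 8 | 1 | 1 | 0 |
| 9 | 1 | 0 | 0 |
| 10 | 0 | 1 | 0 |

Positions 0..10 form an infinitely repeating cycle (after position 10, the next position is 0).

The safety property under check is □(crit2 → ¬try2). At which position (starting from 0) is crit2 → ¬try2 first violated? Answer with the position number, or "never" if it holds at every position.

crit2 → ¬try2 holds at every position 0..10, and those are all the positions the trace ever visits, so the invariant □(crit2 → ¬try2) is never violated.

never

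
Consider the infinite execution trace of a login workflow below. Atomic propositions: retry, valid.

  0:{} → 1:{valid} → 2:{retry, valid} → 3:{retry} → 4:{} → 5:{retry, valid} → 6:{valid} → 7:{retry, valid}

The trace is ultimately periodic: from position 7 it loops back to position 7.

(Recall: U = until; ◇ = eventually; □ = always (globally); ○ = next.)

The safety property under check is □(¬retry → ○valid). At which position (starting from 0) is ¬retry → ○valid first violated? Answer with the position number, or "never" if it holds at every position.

never

¬retry → ○valid holds at every position 0..7, and those are all the positions the trace ever visits, so the invariant □(¬retry → ○valid) is never violated.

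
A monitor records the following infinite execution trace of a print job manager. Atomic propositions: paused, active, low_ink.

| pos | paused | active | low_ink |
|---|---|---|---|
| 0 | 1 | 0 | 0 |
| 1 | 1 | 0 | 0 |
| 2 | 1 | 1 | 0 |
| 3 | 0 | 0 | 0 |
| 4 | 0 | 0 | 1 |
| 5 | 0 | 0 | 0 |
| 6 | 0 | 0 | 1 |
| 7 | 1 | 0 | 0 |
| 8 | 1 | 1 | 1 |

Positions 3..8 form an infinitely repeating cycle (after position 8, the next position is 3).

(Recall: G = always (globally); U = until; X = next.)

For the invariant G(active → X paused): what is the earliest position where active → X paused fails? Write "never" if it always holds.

Check active → X paused at each position in order: 0 ✓, 1 ✓.
At position 2 the labels are {active, paused} and the next position 3 has {}, so active → X paused is false there. This is the first violation.

2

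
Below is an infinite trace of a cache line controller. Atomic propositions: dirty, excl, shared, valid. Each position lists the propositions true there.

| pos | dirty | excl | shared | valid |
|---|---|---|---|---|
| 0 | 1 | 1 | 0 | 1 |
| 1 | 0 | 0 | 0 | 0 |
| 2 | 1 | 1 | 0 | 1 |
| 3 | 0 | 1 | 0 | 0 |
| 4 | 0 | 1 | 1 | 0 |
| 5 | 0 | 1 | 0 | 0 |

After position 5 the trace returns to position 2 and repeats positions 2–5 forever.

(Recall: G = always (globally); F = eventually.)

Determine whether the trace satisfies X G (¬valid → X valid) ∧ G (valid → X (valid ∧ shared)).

Does not hold

The position after 0 is 1; G (¬valid → X valid) is false there.
valid → X (valid ∧ shared) must hold at every position from 0 onward. It fails at position 0, so G (valid → X (valid ∧ shared)) is false.
Positions where valid holds: 0, 2.
Check X (valid ∧ shared) at each: 0→fails, 2→fails.
At position 0: X G (¬valid → X valid) is false; G (valid → X (valid ∧ shared)) is false; so X G (¬valid → X valid) ∧ G (valid → X (valid ∧ shared)) is false.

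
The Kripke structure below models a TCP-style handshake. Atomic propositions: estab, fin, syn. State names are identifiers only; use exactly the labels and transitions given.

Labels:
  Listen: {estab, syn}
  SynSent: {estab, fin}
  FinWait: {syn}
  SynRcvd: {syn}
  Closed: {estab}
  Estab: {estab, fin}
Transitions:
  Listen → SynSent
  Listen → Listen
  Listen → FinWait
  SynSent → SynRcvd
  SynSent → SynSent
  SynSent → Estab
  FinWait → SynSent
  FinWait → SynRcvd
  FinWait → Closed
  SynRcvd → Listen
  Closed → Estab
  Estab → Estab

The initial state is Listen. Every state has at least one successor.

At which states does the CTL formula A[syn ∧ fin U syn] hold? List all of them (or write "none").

States satisfying syn ∧ fin: ∅.
States satisfying syn: {Listen, FinWait, SynRcvd}.
States satisfying A[syn ∧ fin U syn]: {Listen, FinWait, SynRcvd}.

{Listen, FinWait, SynRcvd}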